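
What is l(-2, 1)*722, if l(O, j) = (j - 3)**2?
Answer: 2888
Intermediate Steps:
l(O, j) = (-3 + j)**2
l(-2, 1)*722 = (-3 + 1)**2*722 = (-2)**2*722 = 4*722 = 2888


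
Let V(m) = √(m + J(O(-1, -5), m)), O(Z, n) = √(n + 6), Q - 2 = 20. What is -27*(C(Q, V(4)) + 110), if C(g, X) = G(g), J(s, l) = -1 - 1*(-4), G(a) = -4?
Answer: -2862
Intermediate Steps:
Q = 22 (Q = 2 + 20 = 22)
O(Z, n) = √(6 + n)
J(s, l) = 3 (J(s, l) = -1 + 4 = 3)
V(m) = √(3 + m) (V(m) = √(m + 3) = √(3 + m))
C(g, X) = -4
-27*(C(Q, V(4)) + 110) = -27*(-4 + 110) = -27*106 = -2862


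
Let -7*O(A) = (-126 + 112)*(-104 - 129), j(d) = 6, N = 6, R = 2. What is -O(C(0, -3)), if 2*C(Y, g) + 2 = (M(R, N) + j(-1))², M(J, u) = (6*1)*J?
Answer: 466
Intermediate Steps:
M(J, u) = 6*J
C(Y, g) = 161 (C(Y, g) = -1 + (6*2 + 6)²/2 = -1 + (12 + 6)²/2 = -1 + (½)*18² = -1 + (½)*324 = -1 + 162 = 161)
O(A) = -466 (O(A) = -(-126 + 112)*(-104 - 129)/7 = -(-2)*(-233) = -⅐*3262 = -466)
-O(C(0, -3)) = -1*(-466) = 466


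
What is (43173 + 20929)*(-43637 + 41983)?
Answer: -106024708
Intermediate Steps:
(43173 + 20929)*(-43637 + 41983) = 64102*(-1654) = -106024708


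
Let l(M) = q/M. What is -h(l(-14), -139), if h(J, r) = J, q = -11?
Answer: -11/14 ≈ -0.78571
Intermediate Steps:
l(M) = -11/M
-h(l(-14), -139) = -(-11)/(-14) = -(-11)*(-1)/14 = -1*11/14 = -11/14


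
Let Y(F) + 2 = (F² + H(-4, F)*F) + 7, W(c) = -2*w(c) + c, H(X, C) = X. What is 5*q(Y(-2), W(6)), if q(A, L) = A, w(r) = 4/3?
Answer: 85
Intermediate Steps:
w(r) = 4/3 (w(r) = 4*(⅓) = 4/3)
W(c) = -8/3 + c (W(c) = -2*4/3 + c = -8/3 + c)
Y(F) = 5 + F² - 4*F (Y(F) = -2 + ((F² - 4*F) + 7) = -2 + (7 + F² - 4*F) = 5 + F² - 4*F)
5*q(Y(-2), W(6)) = 5*(5 + (-2)² - 4*(-2)) = 5*(5 + 4 + 8) = 5*17 = 85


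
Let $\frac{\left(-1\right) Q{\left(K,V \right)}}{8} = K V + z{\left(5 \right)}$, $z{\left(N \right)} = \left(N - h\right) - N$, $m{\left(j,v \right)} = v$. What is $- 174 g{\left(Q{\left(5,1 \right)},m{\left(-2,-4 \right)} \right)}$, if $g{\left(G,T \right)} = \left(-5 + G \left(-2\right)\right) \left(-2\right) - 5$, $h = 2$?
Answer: $15834$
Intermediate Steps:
$z{\left(N \right)} = -2$ ($z{\left(N \right)} = \left(N - 2\right) - N = \left(-2 + N\right) - N = -2$)
$Q{\left(K,V \right)} = 16 - 8 K V$ ($Q{\left(K,V \right)} = - 8 \left(K V - 2\right) = - 8 \left(-2 + K V\right) = 16 - 8 K V$)
$g{\left(G,T \right)} = 5 + 4 G$ ($g{\left(G,T \right)} = \left(-5 - 2 G\right) \left(-2\right) - 5 = \left(10 + 4 G\right) - 5 = 5 + 4 G$)
$- 174 g{\left(Q{\left(5,1 \right)},m{\left(-2,-4 \right)} \right)} = - 174 \left(5 + 4 \left(16 - 40 \cdot 1\right)\right) = - 174 \left(5 + 4 \left(16 - 40\right)\right) = - 174 \left(5 + 4 \left(-24\right)\right) = - 174 \left(5 - 96\right) = \left(-174\right) \left(-91\right) = 15834$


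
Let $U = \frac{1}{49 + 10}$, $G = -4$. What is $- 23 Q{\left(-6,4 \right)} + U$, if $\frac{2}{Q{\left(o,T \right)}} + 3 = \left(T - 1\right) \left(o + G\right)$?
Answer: $\frac{2747}{1947} \approx 1.4109$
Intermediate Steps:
$U = \frac{1}{59} \approx 0.016949$
$Q{\left(o,T \right)} = \frac{2}{-3 + \left(-1 + T\right) \left(-4 + o\right)}$ ($Q{\left(o,T \right)} = \frac{2}{-3 + \left(T - 1\right) \left(o - 4\right)} = \frac{2}{-3 + \left(-1 + T\right) \left(-4 + o\right)}$)
$- 23 Q{\left(-6,4 \right)} + U = - 23 \frac{2}{1 - -6 - 16 + 4 \left(-6\right)} + \frac{1}{59} = - 23 \frac{2}{1 + 6 - 16 - 24} + \frac{1}{59} = - 23 \frac{2}{-33} + \frac{1}{59} = - 23 \cdot 2 \left(- \frac{1}{33}\right) + \frac{1}{59} = \left(-23\right) \left(- \frac{2}{33}\right) + \frac{1}{59} = \frac{46}{33} + \frac{1}{59} = \frac{2747}{1947}$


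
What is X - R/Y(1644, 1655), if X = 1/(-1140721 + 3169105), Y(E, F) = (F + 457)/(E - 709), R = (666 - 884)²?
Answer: -42675720329/2028384 ≈ -21039.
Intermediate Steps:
R = 47524 (R = (-218)² = 47524)
Y(E, F) = (457 + F)/(-709 + E)
X = 1/2028384 ≈ 4.9300e-7
X - R/Y(1644, 1655) = 1/2028384 - 47524/((457 + 1655)/(-709 + 1644)) = 1/2028384 - 47524/(2112/935) = 1/2028384 - 47524/((1/935)*2112) = 1/2028384 - 47524/192/85 = 1/2028384 - 47524*85/192 = 1/2028384 - 1*1009885/48 = 1/2028384 - 1009885/48 = -42675720329/2028384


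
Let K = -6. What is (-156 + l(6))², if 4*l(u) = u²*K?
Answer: 44100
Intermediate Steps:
l(u) = -3*u²/2 (l(u) = (u²*(-6))/4 = (-6*u²)/4 = -3*u²/2)
(-156 + l(6))² = (-156 - 3/2*6²)² = (-156 - 3/2*36)² = (-156 - 54)² = (-210)² = 44100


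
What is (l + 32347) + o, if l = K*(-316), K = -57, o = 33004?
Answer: 83363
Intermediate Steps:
l = 18012 (l = -57*(-316) = 18012)
(l + 32347) + o = (18012 + 32347) + 33004 = 50359 + 33004 = 83363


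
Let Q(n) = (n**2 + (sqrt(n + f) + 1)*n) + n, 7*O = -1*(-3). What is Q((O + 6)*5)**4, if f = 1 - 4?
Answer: 9621759175091015625/5764801 + 286904554284375000*sqrt(357)/5764801 ≈ 2.6094e+12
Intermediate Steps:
f = -3
O = 3/7 (O = (-1*(-3))/7 = (1/7)*3 = 3/7 ≈ 0.42857)
Q(n) = n + n**2 + n*(1 + sqrt(-3 + n)) (Q(n) = (n**2 + (sqrt(n - 3) + 1)*n) + n = (n**2 + (sqrt(-3 + n) + 1)*n) + n = (n**2 + (1 + sqrt(-3 + n))*n) + n = (n**2 + n*(1 + sqrt(-3 + n))) + n = n + n**2 + n*(1 + sqrt(-3 + n)))
Q((O + 6)*5)**4 = (((3/7 + 6)*5)*(2 + (3/7 + 6)*5 + sqrt(-3 + (3/7 + 6)*5)))**4 = (((45/7)*5)*(2 + (45/7)*5 + sqrt(-3 + (45/7)*5)))**4 = (225*(2 + 225/7 + sqrt(-3 + 225/7))/7)**4 = (225*(2 + 225/7 + sqrt(204/7))/7)**4 = (225*(2 + 225/7 + 2*sqrt(357)/7)/7)**4 = (225*(239/7 + 2*sqrt(357)/7)/7)**4 = (53775/49 + 450*sqrt(357)/49)**4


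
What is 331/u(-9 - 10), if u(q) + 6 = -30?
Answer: -331/36 ≈ -9.1944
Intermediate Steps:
u(q) = -36 (u(q) = -6 - 30 = -36)
331/u(-9 - 10) = 331/(-36) = 331*(-1/36) = -331/36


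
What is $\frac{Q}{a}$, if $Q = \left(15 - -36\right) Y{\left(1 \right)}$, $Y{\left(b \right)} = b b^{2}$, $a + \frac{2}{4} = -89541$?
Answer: $- \frac{102}{179083} \approx -0.00056957$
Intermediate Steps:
$a = - \frac{179083}{2}$ ($a = - \frac{1}{2} - 89541 = - \frac{179083}{2} \approx -89542.0$)
$Y{\left(b \right)} = b^{3}$
$Q = 51$ ($Q = \left(15 - -36\right) 1^{3} = \left(15 + 36\right) 1 = 51 \cdot 1 = 51$)
$\frac{Q}{a} = \frac{51}{- \frac{179083}{2}} = 51 \left(- \frac{2}{179083}\right) = - \frac{102}{179083}$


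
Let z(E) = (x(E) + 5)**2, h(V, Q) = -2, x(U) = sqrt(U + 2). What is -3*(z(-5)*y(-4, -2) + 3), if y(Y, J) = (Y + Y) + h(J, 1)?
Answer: 651 + 300*I*sqrt(3) ≈ 651.0 + 519.62*I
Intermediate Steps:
x(U) = sqrt(2 + U)
y(Y, J) = -2 + 2*Y (y(Y, J) = (Y + Y) - 2 = 2*Y - 2 = -2 + 2*Y)
z(E) = (5 + sqrt(2 + E))**2 (z(E) = (sqrt(2 + E) + 5)**2 = (5 + sqrt(2 + E))**2)
-3*(z(-5)*y(-4, -2) + 3) = -3*((5 + sqrt(2 - 5))**2*(-2 + 2*(-4)) + 3) = -3*((5 + sqrt(-3))**2*(-2 - 8) + 3) = -3*((5 + I*sqrt(3))**2*(-10) + 3) = -3*(-10*(5 + I*sqrt(3))**2 + 3) = -3*(3 - 10*(5 + I*sqrt(3))**2) = -9 + 30*(5 + I*sqrt(3))**2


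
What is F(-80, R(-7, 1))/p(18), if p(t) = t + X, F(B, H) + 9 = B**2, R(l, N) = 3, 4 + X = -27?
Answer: -6391/13 ≈ -491.62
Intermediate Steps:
X = -31 (X = -4 - 27 = -31)
F(B, H) = -9 + B**2
p(t) = -31 + t (p(t) = t - 31 = -31 + t)
F(-80, R(-7, 1))/p(18) = (-9 + (-80)**2)/(-31 + 18) = (-9 + 6400)/(-13) = 6391*(-1/13) = -6391/13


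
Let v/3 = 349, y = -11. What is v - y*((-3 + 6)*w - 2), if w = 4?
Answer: 1157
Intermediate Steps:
v = 1047 (v = 3*349 = 1047)
v - y*((-3 + 6)*w - 2) = 1047 - (-11)*((-3 + 6)*4 - 2) = 1047 - (-11)*(3*4 - 2) = 1047 - (-11)*(12 - 2) = 1047 - (-11)*10 = 1047 - 1*(-110) = 1047 + 110 = 1157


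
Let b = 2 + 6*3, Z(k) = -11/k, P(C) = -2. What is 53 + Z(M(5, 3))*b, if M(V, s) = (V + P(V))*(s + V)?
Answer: 263/6 ≈ 43.833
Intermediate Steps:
M(V, s) = (-2 + V)*(V + s) (M(V, s) = (V - 2)*(s + V) = (-2 + V)*(V + s))
b = 20 (b = 2 + 18 = 20)
53 + Z(M(5, 3))*b = 53 - 11/(5² - 2*5 - 2*3 + 5*3)*20 = 53 - 11/(25 - 10 - 6 + 15)*20 = 53 - 11/24*20 = 53 - 55/6 = 263/6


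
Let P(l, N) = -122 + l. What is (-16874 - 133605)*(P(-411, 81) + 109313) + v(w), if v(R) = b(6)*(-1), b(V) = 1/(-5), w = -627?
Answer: -81845528099/5 ≈ -1.6369e+10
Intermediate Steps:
b(V) = -1/5 (b(V) = 1*(-1/5) = -1/5)
v(R) = 1/5 (v(R) = -1/5*(-1) = 1/5)
(-16874 - 133605)*(P(-411, 81) + 109313) + v(w) = (-16874 - 133605)*((-122 - 411) + 109313) + 1/5 = -150479*(-533 + 109313) + 1/5 = -150479*108780 + 1/5 = -16369105620 + 1/5 = -81845528099/5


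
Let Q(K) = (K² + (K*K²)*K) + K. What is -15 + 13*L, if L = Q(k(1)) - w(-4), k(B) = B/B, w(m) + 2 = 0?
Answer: 50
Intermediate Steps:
w(m) = -2 (w(m) = -2 + 0 = -2)
k(B) = 1
Q(K) = K + K² + K⁴ (Q(K) = (K² + K³*K) + K = (K² + K⁴) + K = K + K² + K⁴)
L = 5 (L = 1*(1 + 1 + 1³) - 1*(-2) = 1*(1 + 1 + 1) + 2 = 1*3 + 2 = 3 + 2 = 5)
-15 + 13*L = -15 + 13*5 = -15 + 65 = 50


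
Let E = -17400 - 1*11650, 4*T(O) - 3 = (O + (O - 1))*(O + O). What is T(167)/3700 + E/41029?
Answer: 165340421/24289168 ≈ 6.8072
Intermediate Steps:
T(O) = ¾ + O*(-1 + 2*O)/2 (T(O) = ¾ + ((O + (O - 1))*(O + O))/4 = ¾ + ((O + (-1 + O))*(2*O))/4 = ¾ + ((-1 + 2*O)*(2*O))/4 = ¾ + (2*O*(-1 + 2*O))/4 = ¾ + O*(-1 + 2*O)/2)
E = -29050 (E = -17400 - 11650 = -29050)
T(167)/3700 + E/41029 = (¾ + 167² - ½*167)/3700 - 29050/41029 = (¾ + 27889 - 167/2)*(1/3700) - 29050*1/41029 = (111225/4)*(1/3700) - 29050/41029 = 4449/592 - 29050/41029 = 165340421/24289168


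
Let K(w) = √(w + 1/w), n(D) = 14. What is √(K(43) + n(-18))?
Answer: √(25886 + 215*√3182)/43 ≈ 4.5342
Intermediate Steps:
√(K(43) + n(-18)) = √(√(43 + 1/43) + 14) = √(√(1850/43) + 14) = √(5*√3182/43 + 14) = √(14 + 5*√3182/43)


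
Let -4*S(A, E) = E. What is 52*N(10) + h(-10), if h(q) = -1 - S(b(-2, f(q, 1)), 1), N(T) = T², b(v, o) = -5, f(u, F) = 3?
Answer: 20797/4 ≈ 5199.3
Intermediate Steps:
S(A, E) = -E/4
h(q) = -¾ (h(q) = -1 - (-1)/4 = -1 - 1*(-¼) = -1 + ¼ = -¾)
52*N(10) + h(-10) = 52*10² - ¾ = 52*100 - ¾ = 5200 - ¾ = 20797/4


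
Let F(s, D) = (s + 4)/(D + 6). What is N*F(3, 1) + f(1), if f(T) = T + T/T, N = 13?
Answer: 15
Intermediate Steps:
F(s, D) = (4 + s)/(6 + D)
f(T) = 1 + T (f(T) = T + 1 = 1 + T)
N*F(3, 1) + f(1) = 13*((4 + 3)/(6 + 1)) + (1 + 1) = 13*(7/7) + 2 = 13*((⅐)*7) + 2 = 13*1 + 2 = 13 + 2 = 15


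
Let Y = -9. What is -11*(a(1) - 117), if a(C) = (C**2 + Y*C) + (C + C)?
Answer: 1353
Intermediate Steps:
a(C) = C**2 - 7*C (a(C) = (C**2 - 9*C) + (C + C) = (C**2 - 9*C) + 2*C = C**2 - 7*C)
-11*(a(1) - 117) = -11*(1*(-7 + 1) - 117) = -11*(1*(-6) - 117) = -11*(-6 - 117) = -11*(-123) = 1353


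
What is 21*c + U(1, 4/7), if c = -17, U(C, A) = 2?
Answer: -355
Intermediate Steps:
21*c + U(1, 4/7) = 21*(-17) + 2 = -357 + 2 = -355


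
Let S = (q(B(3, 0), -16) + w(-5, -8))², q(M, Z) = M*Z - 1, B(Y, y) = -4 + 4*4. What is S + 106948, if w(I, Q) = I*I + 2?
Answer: 134504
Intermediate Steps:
B(Y, y) = 12 (B(Y, y) = -4 + 16 = 12)
q(M, Z) = -1 + M*Z
w(I, Q) = 2 + I² (w(I, Q) = I² + 2 = 2 + I²)
S = 27556 (S = ((-1 + 12*(-16)) + (2 + (-5)²))² = ((-1 - 192) + (2 + 25))² = (-193 + 27)² = (-166)² = 27556)
S + 106948 = 27556 + 106948 = 134504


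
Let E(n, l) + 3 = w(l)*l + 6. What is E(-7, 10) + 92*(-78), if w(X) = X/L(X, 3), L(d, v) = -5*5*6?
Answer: -21521/3 ≈ -7173.7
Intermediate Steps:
L(d, v) = -150 (L(d, v) = -25*6 = -150)
w(X) = -X/150 (w(X) = X/(-150) = X*(-1/150) = -X/150)
E(n, l) = 3 - l²/150 (E(n, l) = -3 + ((-l/150)*l + 6) = -3 + (-l²/150 + 6) = -3 + (6 - l²/150) = 3 - l²/150)
E(-7, 10) + 92*(-78) = (3 - 1/150*10²) + 92*(-78) = (3 - 1/150*100) - 7176 = (3 - ⅔) - 7176 = 7/3 - 7176 = -21521/3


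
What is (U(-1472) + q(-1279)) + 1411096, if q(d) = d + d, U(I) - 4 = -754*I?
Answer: 2518430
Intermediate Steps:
U(I) = 4 - 754*I
q(d) = 2*d
(U(-1472) + q(-1279)) + 1411096 = ((4 - 754*(-1472)) + 2*(-1279)) + 1411096 = ((4 + 1109888) - 2558) + 1411096 = (1109892 - 2558) + 1411096 = 1107334 + 1411096 = 2518430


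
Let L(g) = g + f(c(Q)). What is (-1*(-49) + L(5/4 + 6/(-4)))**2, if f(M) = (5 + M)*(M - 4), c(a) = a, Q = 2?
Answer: 19321/16 ≈ 1207.6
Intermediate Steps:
f(M) = (-4 + M)*(5 + M) (f(M) = (5 + M)*(-4 + M) = (-4 + M)*(5 + M))
L(g) = -14 + g (L(g) = g + (-20 + 2 + 2**2) = g + (-20 + 2 + 4) = g - 14 = -14 + g)
(-1*(-49) + L(5/4 + 6/(-4)))**2 = (-1*(-49) + (-14 + (5/4 + 6/(-4))))**2 = (49 + (-14 + (5*(1/4) + 6*(-1/4))))**2 = (49 + (-14 + (5/4 - 3/2)))**2 = (49 + (-14 - 1/4))**2 = (49 - 57/4)**2 = (139/4)**2 = 19321/16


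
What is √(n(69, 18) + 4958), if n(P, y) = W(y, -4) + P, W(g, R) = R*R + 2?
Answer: √5045 ≈ 71.028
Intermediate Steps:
W(g, R) = 2 + R² (W(g, R) = R² + 2 = 2 + R²)
n(P, y) = 18 + P (n(P, y) = (2 + (-4)²) + P = (2 + 16) + P = 18 + P)
√(n(69, 18) + 4958) = √((18 + 69) + 4958) = √(87 + 4958) = √5045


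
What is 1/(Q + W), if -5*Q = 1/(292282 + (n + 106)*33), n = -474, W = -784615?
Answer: -1400690/1099002384351 ≈ -1.2745e-6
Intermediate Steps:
Q = -1/1400690 (Q = -1/(5*(292282 + (-474 + 106)*33)) = -1/(5*(292282 - 368*33)) = -1/(5*(292282 - 12144)) = -⅕/280138 = -⅕*1/280138 = -1/1400690 ≈ -7.1393e-7)
1/(Q + W) = 1/(-1/1400690 - 784615) = 1/(-1099002384351/1400690) = -1400690/1099002384351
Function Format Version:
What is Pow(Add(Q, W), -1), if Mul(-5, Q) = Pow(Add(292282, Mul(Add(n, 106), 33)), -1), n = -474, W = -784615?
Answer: Rational(-1400690, 1099002384351) ≈ -1.2745e-6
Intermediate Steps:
Q = Rational(-1, 1400690) (Q = Mul(Rational(-1, 5), Pow(Add(292282, Mul(Add(-474, 106), 33)), -1)) = Mul(Rational(-1, 5), Pow(Add(292282, Mul(-368, 33)), -1)) = Mul(Rational(-1, 5), Pow(Add(292282, -12144), -1)) = Mul(Rational(-1, 5), Pow(280138, -1)) = Mul(Rational(-1, 5), Rational(1, 280138)) = Rational(-1, 1400690) ≈ -7.1393e-7)
Pow(Add(Q, W), -1) = Pow(Add(Rational(-1, 1400690), -784615), -1) = Pow(Rational(-1099002384351, 1400690), -1) = Rational(-1400690, 1099002384351)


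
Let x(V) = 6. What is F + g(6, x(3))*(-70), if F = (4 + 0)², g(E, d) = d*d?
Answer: -2504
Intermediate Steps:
g(E, d) = d²
F = 16 (F = 4² = 16)
F + g(6, x(3))*(-70) = 16 + 6²*(-70) = 16 + 36*(-70) = 16 - 2520 = -2504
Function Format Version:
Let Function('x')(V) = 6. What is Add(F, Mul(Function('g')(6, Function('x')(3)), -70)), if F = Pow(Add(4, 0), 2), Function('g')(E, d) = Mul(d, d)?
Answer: -2504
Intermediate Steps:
Function('g')(E, d) = Pow(d, 2)
F = 16 (F = Pow(4, 2) = 16)
Add(F, Mul(Function('g')(6, Function('x')(3)), -70)) = Add(16, Mul(Pow(6, 2), -70)) = Add(16, Mul(36, -70)) = Add(16, -2520) = -2504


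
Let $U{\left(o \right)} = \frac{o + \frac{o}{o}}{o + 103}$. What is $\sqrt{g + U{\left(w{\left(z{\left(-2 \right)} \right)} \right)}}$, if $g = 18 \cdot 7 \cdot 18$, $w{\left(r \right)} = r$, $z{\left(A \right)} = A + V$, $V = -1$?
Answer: $\frac{13 \sqrt{1342}}{10} \approx 47.623$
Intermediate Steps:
$z{\left(A \right)} = -1 + A$ ($z{\left(A \right)} = A - 1 = -1 + A$)
$g = 2268$ ($g = 126 \cdot 18 = 2268$)
$U{\left(o \right)} = \frac{1 + o}{103 + o}$ ($U{\left(o \right)} = \frac{o + 1}{103 + o} = \frac{1 + o}{103 + o}$)
$\sqrt{g + U{\left(w{\left(z{\left(-2 \right)} \right)} \right)}} = \sqrt{2268 + \frac{1 - 3}{103 - 3}} = \sqrt{2268 + \frac{1}{100} \left(-2\right)} = \sqrt{2268 - \frac{1}{50}} = \sqrt{\frac{113399}{50}} = \frac{13 \sqrt{1342}}{10}$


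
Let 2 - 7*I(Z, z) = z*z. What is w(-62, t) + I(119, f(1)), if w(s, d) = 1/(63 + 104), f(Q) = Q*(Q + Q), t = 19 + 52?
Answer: -327/1169 ≈ -0.27973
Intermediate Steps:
t = 71
f(Q) = 2*Q² (f(Q) = Q*(2*Q) = 2*Q²)
I(Z, z) = 2/7 - z²/7 (I(Z, z) = 2/7 - z*z/7 = 2/7 - z²/7)
w(s, d) = 1/167
w(-62, t) + I(119, f(1)) = 1/167 + (2/7 - (2*1²)²/7) = 1/167 + (2/7 - (2*1)²/7) = 1/167 + (2/7 - ⅐*2²) = 1/167 + (2/7 - ⅐*4) = 1/167 + (2/7 - 4/7) = 1/167 - 2/7 = -327/1169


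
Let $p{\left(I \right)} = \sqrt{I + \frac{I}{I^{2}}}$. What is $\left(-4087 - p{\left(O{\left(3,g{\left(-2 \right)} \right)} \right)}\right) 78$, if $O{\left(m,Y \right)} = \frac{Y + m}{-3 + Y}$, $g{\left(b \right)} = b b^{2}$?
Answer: $-318786 - \frac{78 \sqrt{8030}}{55} \approx -3.1891 \cdot 10^{5}$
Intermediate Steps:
$g{\left(b \right)} = b^{3}$
$O{\left(m,Y \right)} = \frac{Y + m}{-3 + Y}$
$p{\left(I \right)} = \sqrt{I + \frac{1}{I}}$ ($p{\left(I \right)} = \sqrt{I + \frac{I}{I^{2}}} = \sqrt{I + \frac{1}{I}}$)
$\left(-4087 - p{\left(O{\left(3,g{\left(-2 \right)} \right)} \right)}\right) 78 = \left(-4087 - \sqrt{\frac{\left(-2\right)^{3} + 3}{-3 + \left(-2\right)^{3}} + \frac{1}{\frac{1}{-3 + \left(-2\right)^{3}} \left(\left(-2\right)^{3} + 3\right)}}\right) 78 = \left(-4087 - \sqrt{\frac{-8 + 3}{-3 - 8} + \frac{1}{\frac{1}{-3 - 8} \left(-8 + 3\right)}}\right) 78 = \left(-4087 - \sqrt{\frac{1}{-11} \left(-5\right) + \frac{1}{\frac{1}{-11} \left(-5\right)}}\right) 78 = \left(-4087 - \sqrt{\left(- \frac{1}{11}\right) \left(-5\right) + \frac{1}{\left(- \frac{1}{11}\right) \left(-5\right)}}\right) 78 = \left(-4087 - \sqrt{\frac{5}{11} + \frac{1}{\frac{5}{11}}}\right) 78 = \left(-4087 - \sqrt{\frac{5}{11} + \frac{11}{5}}\right) 78 = \left(-4087 - \sqrt{\frac{146}{55}}\right) 78 = \left(-4087 - \frac{\sqrt{8030}}{55}\right) 78 = -318786 - \frac{78 \sqrt{8030}}{55}$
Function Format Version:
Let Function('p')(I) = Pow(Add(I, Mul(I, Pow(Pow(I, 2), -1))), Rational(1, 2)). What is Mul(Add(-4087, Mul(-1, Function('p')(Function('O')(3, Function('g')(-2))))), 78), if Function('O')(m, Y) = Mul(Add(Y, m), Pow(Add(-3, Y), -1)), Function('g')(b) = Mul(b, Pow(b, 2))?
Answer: Add(-318786, Mul(Rational(-78, 55), Pow(8030, Rational(1, 2)))) ≈ -3.1891e+5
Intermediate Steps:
Function('g')(b) = Pow(b, 3)
Function('O')(m, Y) = Mul(Pow(Add(-3, Y), -1), Add(Y, m))
Function('p')(I) = Pow(Add(I, Pow(I, -1)), Rational(1, 2)) (Function('p')(I) = Pow(Add(I, Mul(I, Pow(I, -2))), Rational(1, 2)) = Pow(Add(I, Pow(I, -1)), Rational(1, 2)))
Mul(Add(-4087, Mul(-1, Function('p')(Function('O')(3, Function('g')(-2))))), 78) = Mul(Add(-4087, Mul(-1, Pow(Add(Mul(Pow(Add(-3, Pow(-2, 3)), -1), Add(Pow(-2, 3), 3)), Pow(Mul(Pow(Add(-3, Pow(-2, 3)), -1), Add(Pow(-2, 3), 3)), -1)), Rational(1, 2)))), 78) = Mul(Add(-4087, Mul(-1, Pow(Add(Mul(Pow(Add(-3, -8), -1), Add(-8, 3)), Pow(Mul(Pow(Add(-3, -8), -1), Add(-8, 3)), -1)), Rational(1, 2)))), 78) = Mul(Add(-4087, Mul(-1, Pow(Add(Mul(Pow(-11, -1), -5), Pow(Mul(Pow(-11, -1), -5), -1)), Rational(1, 2)))), 78) = Mul(Add(-4087, Mul(-1, Pow(Add(Mul(Rational(-1, 11), -5), Pow(Mul(Rational(-1, 11), -5), -1)), Rational(1, 2)))), 78) = Mul(Add(-4087, Mul(-1, Pow(Add(Rational(5, 11), Pow(Rational(5, 11), -1)), Rational(1, 2)))), 78) = Mul(Add(-4087, Mul(-1, Pow(Add(Rational(5, 11), Rational(11, 5)), Rational(1, 2)))), 78) = Mul(Add(-4087, Mul(-1, Pow(Rational(146, 55), Rational(1, 2)))), 78) = Mul(Add(-4087, Mul(-1, Mul(Rational(1, 55), Pow(8030, Rational(1, 2))))), 78) = Mul(Add(-4087, Mul(Rational(-1, 55), Pow(8030, Rational(1, 2)))), 78) = Add(-318786, Mul(Rational(-78, 55), Pow(8030, Rational(1, 2))))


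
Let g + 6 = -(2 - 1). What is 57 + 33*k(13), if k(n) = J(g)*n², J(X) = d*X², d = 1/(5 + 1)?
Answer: 91205/2 ≈ 45603.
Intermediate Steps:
d = ⅙ (d = 1/6 = ⅙ ≈ 0.16667)
g = -7 (g = -6 - (2 - 1) = -6 - 1*1 = -6 - 1 = -7)
J(X) = X²/6
k(n) = 49*n²/6 (k(n) = ((⅙)*(-7)²)*n² = ((⅙)*49)*n² = 49*n²/6)
57 + 33*k(13) = 57 + 33*((49/6)*13²) = 57 + 33*((49/6)*169) = 57 + 33*(8281/6) = 57 + 91091/2 = 91205/2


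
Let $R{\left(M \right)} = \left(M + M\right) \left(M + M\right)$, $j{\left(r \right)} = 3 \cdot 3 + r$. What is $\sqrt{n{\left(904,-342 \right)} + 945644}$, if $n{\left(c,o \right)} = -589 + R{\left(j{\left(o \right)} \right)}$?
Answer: $7 \sqrt{28339} \approx 1178.4$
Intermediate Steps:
$j{\left(r \right)} = 9 + r$
$R{\left(M \right)} = 4 M^{2}$ ($R{\left(M \right)} = 2 M 2 M = 4 M^{2}$)
$n{\left(c,o \right)} = -589 + 4 \left(9 + o\right)^{2}$
$\sqrt{n{\left(904,-342 \right)} + 945644} = \sqrt{\left(-589 + 4 \left(9 - 342\right)^{2}\right) + 945644} = \sqrt{\left(-589 + 4 \left(-333\right)^{2}\right) + 945644} = \sqrt{\left(-589 + 4 \cdot 110889\right) + 945644} = \sqrt{\left(-589 + 443556\right) + 945644} = \sqrt{442967 + 945644} = \sqrt{1388611} = 7 \sqrt{28339}$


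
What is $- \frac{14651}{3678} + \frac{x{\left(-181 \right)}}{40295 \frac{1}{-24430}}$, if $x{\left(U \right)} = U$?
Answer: $\frac{3134625739}{29641002} \approx 105.75$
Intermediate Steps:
$- \frac{14651}{3678} + \frac{x{\left(-181 \right)}}{40295 \frac{1}{-24430}} = - \frac{14651}{3678} - \frac{181}{40295 \frac{1}{-24430}} = \left(-14651\right) \frac{1}{3678} - \frac{181}{40295 \left(- \frac{1}{24430}\right)} = - \frac{14651}{3678} - \frac{181}{- \frac{8059}{4886}} = - \frac{14651}{3678} - - \frac{884366}{8059} = - \frac{14651}{3678} + \frac{884366}{8059} = \frac{3134625739}{29641002}$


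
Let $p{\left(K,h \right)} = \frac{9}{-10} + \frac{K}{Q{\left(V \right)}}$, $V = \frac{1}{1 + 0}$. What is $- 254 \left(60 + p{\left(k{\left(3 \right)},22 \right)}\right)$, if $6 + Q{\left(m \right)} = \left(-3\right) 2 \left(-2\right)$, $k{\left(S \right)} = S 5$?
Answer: $- \frac{78232}{5} \approx -15646.0$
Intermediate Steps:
$V = 1$ ($V = 1^{-1} = 1$)
$k{\left(S \right)} = 5 S$
$Q{\left(m \right)} = 6$ ($Q{\left(m \right)} = -6 + \left(-3\right) 2 \left(-2\right) = -6 - -12 = -6 + 12 = 6$)
$p{\left(K,h \right)} = - \frac{9}{10} + \frac{K}{6}$ ($p{\left(K,h \right)} = \frac{9}{-10} + \frac{K}{6} = 9 \left(- \frac{1}{10}\right) + K \frac{1}{6} = - \frac{9}{10} + \frac{K}{6}$)
$- 254 \left(60 + p{\left(k{\left(3 \right)},22 \right)}\right) = - 254 \left(60 - \left(\frac{9}{10} - \frac{5 \cdot 3}{6}\right)\right) = - 254 \left(60 + \left(- \frac{9}{10} + \frac{1}{6} \cdot 15\right)\right) = - 254 \left(60 + \left(- \frac{9}{10} + \frac{5}{2}\right)\right) = - 254 \left(60 + \frac{8}{5}\right) = \left(-254\right) \frac{308}{5} = - \frac{78232}{5}$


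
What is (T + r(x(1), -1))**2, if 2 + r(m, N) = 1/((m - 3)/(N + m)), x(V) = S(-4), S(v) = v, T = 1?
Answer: 4/49 ≈ 0.081633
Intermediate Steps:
x(V) = -4
r(m, N) = -2 + (N + m)/(-3 + m) (r(m, N) = -2 + 1/((m - 3)/(N + m)) = -2 + 1/((-3 + m)/(N + m)) = -2 + (N + m)/(-3 + m))
(T + r(x(1), -1))**2 = (1 + (6 - 1 - 1*(-4))/(-3 - 4))**2 = (1 + (6 - 1 + 4)/(-7))**2 = (1 - 1/7*9)**2 = (1 - 9/7)**2 = (-2/7)**2 = 4/49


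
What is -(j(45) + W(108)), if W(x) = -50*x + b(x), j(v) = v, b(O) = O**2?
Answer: -6309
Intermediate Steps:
W(x) = x**2 - 50*x (W(x) = -50*x + x**2 = x**2 - 50*x)
-(j(45) + W(108)) = -(45 + 108*(-50 + 108)) = -(45 + 108*58) = -(45 + 6264) = -1*6309 = -6309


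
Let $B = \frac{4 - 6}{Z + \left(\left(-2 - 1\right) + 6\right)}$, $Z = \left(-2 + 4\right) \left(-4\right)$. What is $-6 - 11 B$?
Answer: $- \frac{52}{5} \approx -10.4$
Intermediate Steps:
$Z = -8$ ($Z = 2 \left(-4\right) = -8$)
$B = \frac{2}{5}$ ($B = \frac{4 - 6}{-8 + \left(\left(-2 - 1\right) + 6\right)} = - \frac{2}{-8 + \left(\left(-2 - 1\right) + 6\right)} = - \frac{2}{-8 + \left(-3 + 6\right)} = - \frac{2}{-8 + 3} = - \frac{2}{-5} = \left(-2\right) \left(- \frac{1}{5}\right) = \frac{2}{5} \approx 0.4$)
$-6 - 11 B = -6 - \frac{22}{5} = - \frac{52}{5}$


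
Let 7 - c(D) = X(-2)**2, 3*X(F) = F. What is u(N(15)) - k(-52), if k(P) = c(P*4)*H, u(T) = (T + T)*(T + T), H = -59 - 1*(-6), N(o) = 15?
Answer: 11227/9 ≈ 1247.4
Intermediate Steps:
X(F) = F/3
H = -53 (H = -59 + 6 = -53)
c(D) = 59/9 (c(D) = 7 - ((1/3)*(-2))**2 = 7 - (-2/3)**2 = 7 - 1*4/9 = 7 - 4/9 = 59/9)
u(T) = 4*T**2 (u(T) = (2*T)*(2*T) = 4*T**2)
k(P) = -3127/9 (k(P) = (59/9)*(-53) = -3127/9)
u(N(15)) - k(-52) = 4*15**2 - 1*(-3127/9) = 4*225 + 3127/9 = 900 + 3127/9 = 11227/9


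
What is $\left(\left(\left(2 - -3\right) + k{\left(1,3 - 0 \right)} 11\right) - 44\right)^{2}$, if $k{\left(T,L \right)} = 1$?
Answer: $784$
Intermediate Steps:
$\left(\left(\left(2 - -3\right) + k{\left(1,3 - 0 \right)} 11\right) - 44\right)^{2} = \left(\left(\left(2 - -3\right) + 1 \cdot 11\right) - 44\right)^{2} = \left(\left(\left(2 + 3\right) + 11\right) - 44\right)^{2} = \left(\left(5 + 11\right) - 44\right)^{2} = \left(16 - 44\right)^{2} = \left(-28\right)^{2} = 784$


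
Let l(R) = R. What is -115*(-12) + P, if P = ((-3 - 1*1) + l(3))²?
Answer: 1381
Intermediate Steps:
P = 1 (P = ((-3 - 1*1) + 3)² = ((-3 - 1) + 3)² = (-4 + 3)² = (-1)² = 1)
-115*(-12) + P = -115*(-12) + 1 = 1380 + 1 = 1381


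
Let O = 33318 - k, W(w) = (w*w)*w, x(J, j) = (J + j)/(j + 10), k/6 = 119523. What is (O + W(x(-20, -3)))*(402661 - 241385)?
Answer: -37829289976852/343 ≈ -1.1029e+11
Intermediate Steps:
k = 717138 (k = 6*119523 = 717138)
x(J, j) = (J + j)/(10 + j)
W(w) = w³ (W(w) = w²*w = w³)
O = -683820 (O = 33318 - 1*717138 = 33318 - 717138 = -683820)
(O + W(x(-20, -3)))*(402661 - 241385) = (-683820 + ((-20 - 3)/(10 - 3))³)*(402661 - 241385) = (-683820 + (-23/7)³)*161276 = (-683820 - 12167/343)*161276 = -234562427/343*161276 = -37829289976852/343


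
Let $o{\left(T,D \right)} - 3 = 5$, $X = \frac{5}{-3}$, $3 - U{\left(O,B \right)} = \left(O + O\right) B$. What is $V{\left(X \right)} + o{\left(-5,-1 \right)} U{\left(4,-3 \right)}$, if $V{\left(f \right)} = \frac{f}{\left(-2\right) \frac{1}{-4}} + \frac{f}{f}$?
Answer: $\frac{641}{3} \approx 213.67$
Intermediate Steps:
$U{\left(O,B \right)} = 3 - 2 B O$ ($U{\left(O,B \right)} = 3 - \left(O + O\right) B = 3 - 2 O B = 3 - 2 B O$)
$X = - \frac{5}{3}$ ($X = 5 \left(- \frac{1}{3}\right) = - \frac{5}{3} \approx -1.6667$)
$o{\left(T,D \right)} = 8$ ($o{\left(T,D \right)} = 3 + 5 = 8$)
$V{\left(f \right)} = 1 + 2 f$ ($V{\left(f \right)} = \frac{f}{\left(-2\right) \left(- \frac{1}{4}\right)} + 1 = f \frac{1}{\frac{1}{2}} + 1 = f 2 + 1 = 2 f + 1 = 1 + 2 f$)
$V{\left(X \right)} + o{\left(-5,-1 \right)} U{\left(4,-3 \right)} = \left(1 + 2 \left(- \frac{5}{3}\right)\right) + 8 \left(3 - \left(-6\right) 4\right) = \left(1 - \frac{10}{3}\right) + 8 \left(3 + 24\right) = - \frac{7}{3} + 8 \cdot 27 = - \frac{7}{3} + 216 = \frac{641}{3}$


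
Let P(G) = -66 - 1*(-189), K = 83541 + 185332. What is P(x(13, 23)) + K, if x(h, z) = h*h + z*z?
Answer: 268996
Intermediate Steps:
K = 268873
x(h, z) = h² + z²
P(G) = 123 (P(G) = -66 + 189 = 123)
P(x(13, 23)) + K = 123 + 268873 = 268996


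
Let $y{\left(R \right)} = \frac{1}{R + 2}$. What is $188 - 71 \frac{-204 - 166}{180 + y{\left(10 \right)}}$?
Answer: $\frac{721508}{2161} \approx 333.88$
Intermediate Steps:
$y{\left(R \right)} = \frac{1}{2 + R}$
$188 - 71 \frac{-204 - 166}{180 + y{\left(10 \right)}} = 188 - 71 \frac{-204 - 166}{180 + \frac{1}{2 + 10}} = 188 - 71 \left(- \frac{370}{180 + \frac{1}{12}}\right) = 188 - 71 \left(- \frac{370}{\frac{2161}{12}}\right) = 188 - 71 \left(\left(-370\right) \frac{12}{2161}\right) = 188 - - \frac{315240}{2161} = 188 + \frac{315240}{2161} = \frac{721508}{2161}$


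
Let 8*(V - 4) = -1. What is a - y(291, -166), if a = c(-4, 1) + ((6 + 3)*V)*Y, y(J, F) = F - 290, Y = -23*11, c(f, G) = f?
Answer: -66971/8 ≈ -8371.4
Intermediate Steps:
V = 31/8 (V = 4 + (⅛)*(-1) = 4 - ⅛ = 31/8 ≈ 3.8750)
Y = -253
y(J, F) = -290 + F
a = -70619/8 (a = -4 + ((6 + 3)*(31/8))*(-253) = -4 + (9*(31/8))*(-253) = -4 + (279/8)*(-253) = -4 - 70587/8 = -70619/8 ≈ -8827.4)
a - y(291, -166) = -70619/8 - (-290 - 166) = -70619/8 - 1*(-456) = -70619/8 + 456 = -66971/8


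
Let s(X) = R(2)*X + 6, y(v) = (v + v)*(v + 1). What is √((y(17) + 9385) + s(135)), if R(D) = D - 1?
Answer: √10138 ≈ 100.69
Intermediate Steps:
y(v) = 2*v*(1 + v) (y(v) = (2*v)*(1 + v) = 2*v*(1 + v))
R(D) = -1 + D
s(X) = 6 + X (s(X) = (-1 + 2)*X + 6 = 1*X + 6 = X + 6 = 6 + X)
√((y(17) + 9385) + s(135)) = √((2*17*(1 + 17) + 9385) + (6 + 135)) = √((2*17*18 + 9385) + 141) = √((612 + 9385) + 141) = √(9997 + 141) = √10138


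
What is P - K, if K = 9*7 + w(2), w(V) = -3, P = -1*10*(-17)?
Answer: 110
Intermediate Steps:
P = 170 (P = -10*(-17) = 170)
K = 60 (K = 9*7 - 3 = 63 - 3 = 60)
P - K = 170 - 1*60 = 170 - 60 = 110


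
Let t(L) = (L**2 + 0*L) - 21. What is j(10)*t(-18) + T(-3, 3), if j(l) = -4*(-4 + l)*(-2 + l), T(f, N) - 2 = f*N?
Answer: -58183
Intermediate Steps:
T(f, N) = 2 + N*f (T(f, N) = 2 + f*N = 2 + N*f)
j(l) = -4*(-4 + l)*(-2 + l)
t(L) = -21 + L**2 (t(L) = (L**2 + 0) - 21 = L**2 - 21 = -21 + L**2)
j(10)*t(-18) + T(-3, 3) = (-32 - 4*10**2 + 24*10)*(-21 + (-18)**2) + (2 + 3*(-3)) = (-32 - 4*100 + 240)*(-21 + 324) + (2 - 9) = (-32 - 400 + 240)*303 - 7 = -192*303 - 7 = -58176 - 7 = -58183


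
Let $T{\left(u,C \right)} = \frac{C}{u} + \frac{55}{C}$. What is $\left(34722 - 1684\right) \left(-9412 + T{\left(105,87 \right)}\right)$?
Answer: $- \frac{946706929496}{3045} \approx -3.1091 \cdot 10^{8}$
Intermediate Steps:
$T{\left(u,C \right)} = \frac{55}{C} + \frac{C}{u}$
$\left(34722 - 1684\right) \left(-9412 + T{\left(105,87 \right)}\right) = \left(34722 - 1684\right) \left(-9412 + \left(\frac{55}{87} + \frac{87}{105}\right)\right) = 33038 \left(-9412 + \left(55 \cdot \frac{1}{87} + 87 \cdot \frac{1}{105}\right)\right) = 33038 \left(-9412 + \left(\frac{55}{87} + \frac{29}{35}\right)\right) = 33038 \left(-9412 + \frac{4448}{3045}\right) = 33038 \left(- \frac{28655092}{3045}\right) = - \frac{946706929496}{3045}$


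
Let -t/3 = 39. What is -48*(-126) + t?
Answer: 5931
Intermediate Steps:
t = -117 (t = -3*39 = -117)
-48*(-126) + t = -48*(-126) - 117 = 6048 - 117 = 5931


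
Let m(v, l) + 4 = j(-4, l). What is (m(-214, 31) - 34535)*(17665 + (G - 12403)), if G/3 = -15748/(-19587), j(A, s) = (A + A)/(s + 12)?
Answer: -51047807509010/280747 ≈ -1.8183e+8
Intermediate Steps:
j(A, s) = 2*A/(12 + s) (j(A, s) = (2*A)/(12 + s) = 2*A/(12 + s))
m(v, l) = -4 - 8/(12 + l) (m(v, l) = -4 + 2*(-4)/(12 + l) = -4 - 8/(12 + l))
G = 15748/6529 (G = 3*(-15748/(-19587)) = 3*(-15748*(-1/19587)) = 3*(15748/19587) = 15748/6529 ≈ 2.4120)
(m(-214, 31) - 34535)*(17665 + (G - 12403)) = (4*(-14 - 1*31)/(12 + 31) - 34535)*(17665 + (15748/6529 - 12403)) = (4*(-14 - 31)/43 - 34535)*(17665 - 80963439/6529) = (4*(1/43)*(-45) - 34535)*(34371346/6529) = (-180/43 - 34535)*(34371346/6529) = -1485185/43*34371346/6529 = -51047807509010/280747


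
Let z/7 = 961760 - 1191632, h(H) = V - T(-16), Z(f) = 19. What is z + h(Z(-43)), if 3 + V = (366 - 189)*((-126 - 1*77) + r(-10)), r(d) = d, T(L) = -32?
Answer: -1646776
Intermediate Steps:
V = -37704 (V = -3 + (366 - 189)*((-126 - 1*77) - 10) = -3 + 177*((-126 - 77) - 10) = -3 + 177*(-203 - 10) = -3 + 177*(-213) = -3 - 37701 = -37704)
h(H) = -37672 (h(H) = -37704 - 1*(-32) = -37704 + 32 = -37672)
z = -1609104 (z = 7*(961760 - 1191632) = 7*(-229872) = -1609104)
z + h(Z(-43)) = -1609104 - 37672 = -1646776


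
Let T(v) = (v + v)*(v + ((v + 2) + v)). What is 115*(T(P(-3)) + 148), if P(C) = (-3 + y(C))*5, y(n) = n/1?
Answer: 624220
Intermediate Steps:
y(n) = n (y(n) = n*1 = n)
P(C) = -15 + 5*C (P(C) = (-3 + C)*5 = -15 + 5*C)
T(v) = 2*v*(2 + 3*v) (T(v) = (2*v)*(v + ((2 + v) + v)) = (2*v)*(v + (2 + 2*v)) = (2*v)*(2 + 3*v) = 2*v*(2 + 3*v))
115*(T(P(-3)) + 148) = 115*(2*(-15 + 5*(-3))*(2 + 3*(-15 + 5*(-3))) + 148) = 115*(2*(-15 - 15)*(2 + 3*(-15 - 15)) + 148) = 115*(2*(-30)*(2 + 3*(-30)) + 148) = 115*(2*(-30)*(2 - 90) + 148) = 115*(2*(-30)*(-88) + 148) = 115*(5280 + 148) = 115*5428 = 624220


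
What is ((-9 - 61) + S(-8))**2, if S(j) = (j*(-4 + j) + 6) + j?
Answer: 576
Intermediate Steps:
S(j) = 6 + j + j*(-4 + j) (S(j) = (6 + j*(-4 + j)) + j = 6 + j + j*(-4 + j))
((-9 - 61) + S(-8))**2 = ((-9 - 61) + (6 + (-8)**2 - 3*(-8)))**2 = (-70 + (6 + 64 + 24))**2 = (-70 + 94)**2 = 24**2 = 576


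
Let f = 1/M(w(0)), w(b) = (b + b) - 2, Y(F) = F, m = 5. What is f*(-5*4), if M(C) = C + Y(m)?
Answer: -20/3 ≈ -6.6667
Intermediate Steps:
w(b) = -2 + 2*b (w(b) = 2*b - 2 = -2 + 2*b)
M(C) = 5 + C (M(C) = C + 5 = 5 + C)
f = ⅓ (f = 1/(5 + (-2 + 2*0)) = 1/(5 + (-2 + 0)) = 1/(5 - 2) = 1/3 = ⅓ ≈ 0.33333)
f*(-5*4) = (-5*4)/3 = (⅓)*(-20) = -20/3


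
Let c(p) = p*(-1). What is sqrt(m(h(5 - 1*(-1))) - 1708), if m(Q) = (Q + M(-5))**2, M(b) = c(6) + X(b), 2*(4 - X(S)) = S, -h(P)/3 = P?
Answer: 3*I*sqrt(623)/2 ≈ 37.44*I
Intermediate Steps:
h(P) = -3*P
X(S) = 4 - S/2
c(p) = -p
M(b) = -2 - b/2 (M(b) = -1*6 + (4 - b/2) = -6 + (4 - b/2) = -2 - b/2)
m(Q) = (1/2 + Q)**2 (m(Q) = (Q + (-2 - 1/2*(-5)))**2 = (Q + (-2 + 5/2))**2 = (Q + 1/2)**2 = (1/2 + Q)**2)
sqrt(m(h(5 - 1*(-1))) - 1708) = sqrt((1 + 2*(-3*(5 - 1*(-1))))**2/4 - 1708) = sqrt((1 + 2*(-3*(5 + 1)))**2/4 - 1708) = sqrt((1 + 2*(-3*6))**2/4 - 1708) = sqrt((1 + 2*(-18))**2/4 - 1708) = sqrt((1 - 36)**2/4 - 1708) = sqrt((1/4)*(-35)**2 - 1708) = sqrt((1/4)*1225 - 1708) = sqrt(1225/4 - 1708) = sqrt(-5607/4) = 3*I*sqrt(623)/2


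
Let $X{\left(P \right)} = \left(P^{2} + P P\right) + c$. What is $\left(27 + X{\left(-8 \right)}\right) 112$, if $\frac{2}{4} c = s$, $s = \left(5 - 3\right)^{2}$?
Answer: $18256$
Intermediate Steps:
$s = 4$ ($s = 2^{2} = 4$)
$c = 8$ ($c = 2 \cdot 4 = 8$)
$X{\left(P \right)} = 8 + 2 P^{2}$ ($X{\left(P \right)} = \left(P^{2} + P P\right) + 8 = \left(P^{2} + P^{2}\right) + 8 = 2 P^{2} + 8 = 8 + 2 P^{2}$)
$\left(27 + X{\left(-8 \right)}\right) 112 = \left(27 + \left(8 + 2 \left(-8\right)^{2}\right)\right) 112 = \left(27 + \left(8 + 2 \cdot 64\right)\right) 112 = \left(27 + \left(8 + 128\right)\right) 112 = \left(27 + 136\right) 112 = 163 \cdot 112 = 18256$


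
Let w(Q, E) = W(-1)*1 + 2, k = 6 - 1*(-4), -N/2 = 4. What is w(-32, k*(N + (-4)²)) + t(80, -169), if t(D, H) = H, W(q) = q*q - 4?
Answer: -170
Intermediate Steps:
W(q) = -4 + q² (W(q) = q² - 4 = -4 + q²)
N = -8 (N = -2*4 = -8)
k = 10 (k = 6 + 4 = 10)
w(Q, E) = -1 (w(Q, E) = (-4 + (-1)²)*1 + 2 = (-4 + 1)*1 + 2 = -3*1 + 2 = -3 + 2 = -1)
w(-32, k*(N + (-4)²)) + t(80, -169) = -1 - 169 = -170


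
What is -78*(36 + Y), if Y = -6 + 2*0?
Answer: -2340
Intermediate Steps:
Y = -6 (Y = -6 + 0 = -6)
-78*(36 + Y) = -78*(36 - 6) = -78*30 = -2340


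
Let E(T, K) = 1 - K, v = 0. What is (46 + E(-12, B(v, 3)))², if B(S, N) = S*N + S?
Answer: 2209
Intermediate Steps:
B(S, N) = S + N*S (B(S, N) = N*S + S = S + N*S)
(46 + E(-12, B(v, 3)))² = (46 + (1 - 0*(1 + 3)))² = (46 + (1 - 0*4))² = (46 + (1 - 1*0))² = (46 + (1 + 0))² = (46 + 1)² = 47² = 2209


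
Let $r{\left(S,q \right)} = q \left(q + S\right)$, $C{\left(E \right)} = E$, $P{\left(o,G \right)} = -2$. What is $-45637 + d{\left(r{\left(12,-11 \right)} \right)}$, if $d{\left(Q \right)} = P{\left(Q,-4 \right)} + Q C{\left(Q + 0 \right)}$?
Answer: $-45518$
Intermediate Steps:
$r{\left(S,q \right)} = q \left(S + q\right)$
$d{\left(Q \right)} = -2 + Q^{2}$ ($d{\left(Q \right)} = -2 + Q \left(Q + 0\right) = -2 + Q Q = -2 + Q^{2}$)
$-45637 + d{\left(r{\left(12,-11 \right)} \right)} = -45637 - \left(2 - \left(- 11 \left(12 - 11\right)\right)^{2}\right) = -45637 - \left(2 - \left(\left(-11\right) 1\right)^{2}\right) = -45637 - \left(2 - \left(-11\right)^{2}\right) = -45637 + \left(-2 + 121\right) = -45637 + 119 = -45518$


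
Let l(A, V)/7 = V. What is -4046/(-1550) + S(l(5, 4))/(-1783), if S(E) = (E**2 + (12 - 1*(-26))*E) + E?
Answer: 2153109/1381825 ≈ 1.5582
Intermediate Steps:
l(A, V) = 7*V
S(E) = E**2 + 39*E (S(E) = (E**2 + (12 + 26)*E) + E = (E**2 + 38*E) + E = E**2 + 39*E)
-4046/(-1550) + S(l(5, 4))/(-1783) = -4046/(-1550) + ((7*4)*(39 + 7*4))/(-1783) = -4046*(-1/1550) + (28*(39 + 28))*(-1/1783) = 2023/775 + (28*67)*(-1/1783) = 2023/775 + 1876*(-1/1783) = 2023/775 - 1876/1783 = 2153109/1381825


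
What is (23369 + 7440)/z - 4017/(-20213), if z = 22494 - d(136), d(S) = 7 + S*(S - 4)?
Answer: 640959412/91665955 ≈ 6.9923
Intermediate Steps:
d(S) = 7 + S*(-4 + S)
z = 4535 (z = 22494 - (7 + 136² - 4*136) = 22494 - (7 + 18496 - 544) = 22494 - 1*17959 = 22494 - 17959 = 4535)
(23369 + 7440)/z - 4017/(-20213) = (23369 + 7440)/4535 - 4017/(-20213) = 30809*(1/4535) - 4017*(-1/20213) = 30809/4535 + 4017/20213 = 640959412/91665955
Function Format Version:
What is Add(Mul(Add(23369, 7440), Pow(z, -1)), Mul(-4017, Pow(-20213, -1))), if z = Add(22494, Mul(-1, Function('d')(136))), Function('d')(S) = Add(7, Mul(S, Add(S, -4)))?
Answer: Rational(640959412, 91665955) ≈ 6.9923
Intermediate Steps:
Function('d')(S) = Add(7, Mul(S, Add(-4, S)))
z = 4535 (z = Add(22494, Mul(-1, Add(7, Pow(136, 2), Mul(-4, 136)))) = Add(22494, Mul(-1, Add(7, 18496, -544))) = Add(22494, Mul(-1, 17959)) = Add(22494, -17959) = 4535)
Add(Mul(Add(23369, 7440), Pow(z, -1)), Mul(-4017, Pow(-20213, -1))) = Add(Mul(Add(23369, 7440), Pow(4535, -1)), Mul(-4017, Pow(-20213, -1))) = Add(Mul(30809, Rational(1, 4535)), Mul(-4017, Rational(-1, 20213))) = Add(Rational(30809, 4535), Rational(4017, 20213)) = Rational(640959412, 91665955)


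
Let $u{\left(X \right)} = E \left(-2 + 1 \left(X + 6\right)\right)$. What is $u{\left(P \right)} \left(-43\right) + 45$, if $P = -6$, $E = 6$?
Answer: $561$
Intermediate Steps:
$u{\left(X \right)} = 24 + 6 X$ ($u{\left(X \right)} = 6 \left(-2 + 1 \left(X + 6\right)\right) = 6 \left(-2 + 1 \left(6 + X\right)\right) = 6 \left(-2 + \left(6 + X\right)\right) = 6 \left(4 + X\right) = 24 + 6 X$)
$u{\left(P \right)} \left(-43\right) + 45 = \left(24 + 6 \left(-6\right)\right) \left(-43\right) + 45 = \left(24 - 36\right) \left(-43\right) + 45 = \left(-12\right) \left(-43\right) + 45 = 516 + 45 = 561$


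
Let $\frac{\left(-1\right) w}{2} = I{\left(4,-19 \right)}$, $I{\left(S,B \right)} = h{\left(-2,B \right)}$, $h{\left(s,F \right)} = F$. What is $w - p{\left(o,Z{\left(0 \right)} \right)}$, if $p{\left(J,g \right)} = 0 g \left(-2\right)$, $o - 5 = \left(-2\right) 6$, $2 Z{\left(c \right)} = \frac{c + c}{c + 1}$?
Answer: $38$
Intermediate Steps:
$I{\left(S,B \right)} = B$
$Z{\left(c \right)} = \frac{c}{1 + c}$ ($Z{\left(c \right)} = \frac{\left(c + c\right) \frac{1}{c + 1}}{2} = \frac{2 c \frac{1}{1 + c}}{2} = \frac{c}{1 + c}$)
$o = -7$ ($o = 5 - 12 = -7$)
$p{\left(J,g \right)} = 0$ ($p{\left(J,g \right)} = 0 \left(-2\right) = 0$)
$w = 38$ ($w = \left(-2\right) \left(-19\right) = 38$)
$w - p{\left(o,Z{\left(0 \right)} \right)} = 38 - 0 = 38 + 0 = 38$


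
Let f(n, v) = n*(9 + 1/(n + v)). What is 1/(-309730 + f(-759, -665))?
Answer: -1424/450782105 ≈ -3.1590e-6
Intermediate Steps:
1/(-309730 + f(-759, -665)) = 1/(-309730 - 759*(1 + 9*(-759) + 9*(-665))/(-759 - 665)) = 1/(-309730 - 759*(1 - 6831 - 5985)/(-1424)) = 1/(-309730 - 759*(-1/1424)*(-12815)) = 1/(-309730 - 9726585/1424) = 1/(-450782105/1424) = -1424/450782105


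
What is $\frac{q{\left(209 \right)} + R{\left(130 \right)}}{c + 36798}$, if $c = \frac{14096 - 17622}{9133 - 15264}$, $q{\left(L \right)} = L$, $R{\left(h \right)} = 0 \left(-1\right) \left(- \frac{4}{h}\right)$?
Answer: $\frac{1281379}{225612064} \approx 0.0056796$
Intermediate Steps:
$R{\left(h \right)} = 0$ ($R{\left(h \right)} = 0 \left(- \frac{4}{h}\right) = 0$)
$c = \frac{3526}{6131}$ ($c = - \frac{3526}{-6131} = \left(-3526\right) \left(- \frac{1}{6131}\right) = \frac{3526}{6131} \approx 0.57511$)
$\frac{q{\left(209 \right)} + R{\left(130 \right)}}{c + 36798} = \frac{209 + 0}{\frac{3526}{6131} + 36798} = \frac{209}{\frac{225612064}{6131}} = 209 \cdot \frac{6131}{225612064} = \frac{1281379}{225612064}$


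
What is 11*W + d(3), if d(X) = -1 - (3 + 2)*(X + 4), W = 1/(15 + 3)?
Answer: -637/18 ≈ -35.389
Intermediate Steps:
W = 1/18 ≈ 0.055556
d(X) = -21 - 5*X (d(X) = -1 - 5*(4 + X) = -1 - (20 + 5*X) = -1 + (-20 - 5*X) = -21 - 5*X)
11*W + d(3) = 11*(1/18) + (-21 - 5*3) = 11/18 + (-21 - 15) = 11/18 - 36 = -637/18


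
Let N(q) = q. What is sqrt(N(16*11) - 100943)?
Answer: I*sqrt(100767) ≈ 317.44*I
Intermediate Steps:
sqrt(N(16*11) - 100943) = sqrt(16*11 - 100943) = sqrt(176 - 100943) = sqrt(-100767) = I*sqrt(100767)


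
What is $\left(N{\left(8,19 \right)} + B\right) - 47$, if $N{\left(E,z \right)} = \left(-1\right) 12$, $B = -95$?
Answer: $-154$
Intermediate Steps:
$N{\left(E,z \right)} = -12$
$\left(N{\left(8,19 \right)} + B\right) - 47 = \left(-12 - 95\right) - 47 = -107 - 47 = -154$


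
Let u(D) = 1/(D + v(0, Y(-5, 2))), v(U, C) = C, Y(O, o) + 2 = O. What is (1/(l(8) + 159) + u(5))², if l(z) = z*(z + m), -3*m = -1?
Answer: 450241/1833316 ≈ 0.24559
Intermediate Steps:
m = ⅓ (m = -⅓*(-1) = ⅓ ≈ 0.33333)
Y(O, o) = -2 + O
l(z) = z*(⅓ + z) (l(z) = z*(z + ⅓) = z*(⅓ + z))
u(D) = 1/(-7 + D) (u(D) = 1/(D + (-2 - 5)) = 1/(D - 7) = 1/(-7 + D))
(1/(l(8) + 159) + u(5))² = (1/(8*(⅓ + 8) + 159) + 1/(-7 + 5))² = (1/(8*(25/3) + 159) + 1/(-2))² = (1/(200/3 + 159) - ½)² = (1/(677/3) - ½)² = (3/677 - ½)² = (-671/1354)² = 450241/1833316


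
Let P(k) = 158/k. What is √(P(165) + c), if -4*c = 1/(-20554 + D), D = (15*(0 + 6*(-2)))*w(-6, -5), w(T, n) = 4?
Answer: √390049110330/638220 ≈ 0.97856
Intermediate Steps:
D = -720 (D = (15*(0 + 6*(-2)))*4 = (15*(0 - 12))*4 = (15*(-12))*4 = -180*4 = -720)
c = 1/85096 (c = -1/(4*(-20554 - 720)) = -¼/(-21274) = -¼*(-1/21274) = 1/85096 ≈ 1.1751e-5)
√(P(165) + c) = √(158/165 + 1/85096) = √(1222303/1276440) = √390049110330/638220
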